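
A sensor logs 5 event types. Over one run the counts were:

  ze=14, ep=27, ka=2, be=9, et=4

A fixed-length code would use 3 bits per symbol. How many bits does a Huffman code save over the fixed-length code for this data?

62

Fixed-length: 3 bits × 56 symbols = 168 bits.
Huffman merges:
ka(2) + et(4) → 6
6 + be(9) → 15
ze(14) + 15 → 29
ep(27) + 29 → 56
Huffman total = 6 + 15 + 29 + 56 = 106 bits.
Saving = 168 − 106 = 62 bits.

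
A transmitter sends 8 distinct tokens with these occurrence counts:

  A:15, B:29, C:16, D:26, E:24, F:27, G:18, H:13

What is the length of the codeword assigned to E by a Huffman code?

3

Huffman merges, smallest pair first:
merge H(13) and A(15): 28
merge C(16) and G(18): 34
merge E(24) and D(26): 50
merge F(27) and 28: 55
merge B(29) and 34: 63
merge 50 and 55: 105
merge 63 and 105: 168
E's leaf is at depth 3, giving a 3-bit codeword.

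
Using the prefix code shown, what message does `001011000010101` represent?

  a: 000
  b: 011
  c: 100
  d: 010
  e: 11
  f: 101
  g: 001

gbadf

Read left to right; each codeword is recognised as soon as it completes (prefix code):
  001→g | 011→b | 000→a | 010→d | 101→f
Decoded message: gbadf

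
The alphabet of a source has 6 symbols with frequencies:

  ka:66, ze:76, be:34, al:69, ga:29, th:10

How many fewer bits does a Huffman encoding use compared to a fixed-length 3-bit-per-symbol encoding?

Fixed-length: 3 bits × 284 symbols = 852 bits.
Huffman merges:
combine th(10), ga(29) → 39
combine be(34), 39 → 73
combine ka(66), al(69) → 135
combine 73, ze(76) → 149
combine 135, 149 → 284
Huffman total = 39 + 73 + 135 + 149 + 284 = 680 bits.
Saving = 852 − 680 = 172 bits.

172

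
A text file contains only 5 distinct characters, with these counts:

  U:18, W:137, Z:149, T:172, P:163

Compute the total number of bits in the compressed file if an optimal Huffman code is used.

1433

Merge the two smallest weights repeatedly:
combine U(18), W(137) → 155
combine Z(149), 155 → 304
combine P(163), T(172) → 335
combine 304, 335 → 639
The encoded length is the sum of every internal node's weight: 155 + 304 + 335 + 639 = 1433 bits.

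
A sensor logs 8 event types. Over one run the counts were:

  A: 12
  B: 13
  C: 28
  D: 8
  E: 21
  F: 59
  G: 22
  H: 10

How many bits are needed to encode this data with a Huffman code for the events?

475

Merge the two smallest weights repeatedly:
combine D(8), H(10) → 18
combine A(12), B(13) → 25
combine 18, E(21) → 39
combine G(22), 25 → 47
combine C(28), 39 → 67
combine 47, F(59) → 106
combine 67, 106 → 173
Total encoded bits = sum of merged weights = 18 + 25 + 39 + 47 + 67 + 106 + 173 = 475.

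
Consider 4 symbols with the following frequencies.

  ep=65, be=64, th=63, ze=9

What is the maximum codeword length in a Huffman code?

2

Merge the two lowest-weight nodes at each step:
combine ze(9), th(63) → 72
combine be(64), ep(65) → 129
combine 72, 129 → 201
Maximum depth reached is 2.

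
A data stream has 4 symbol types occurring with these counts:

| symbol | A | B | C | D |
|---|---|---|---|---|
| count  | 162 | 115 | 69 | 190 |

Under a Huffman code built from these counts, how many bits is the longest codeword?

3

Merge the two lowest-weight nodes at each step:
merge C(69) and B(115): 184
merge A(162) and 184: 346
merge D(190) and 346: 536
The first pair merged (C, B) ends up deepest, at depth 3.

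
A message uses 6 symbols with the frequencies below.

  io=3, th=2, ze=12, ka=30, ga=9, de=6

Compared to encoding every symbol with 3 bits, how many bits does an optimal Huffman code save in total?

Fixed-length: 3 bits × 62 symbols = 186 bits.
Huffman merges:
th(2) + io(3) → 5
5 + de(6) → 11
ga(9) + 11 → 20
ze(12) + 20 → 32
ka(30) + 32 → 62
Huffman total = 5 + 11 + 20 + 32 + 62 = 130 bits.
Saving = 186 − 130 = 56 bits.

56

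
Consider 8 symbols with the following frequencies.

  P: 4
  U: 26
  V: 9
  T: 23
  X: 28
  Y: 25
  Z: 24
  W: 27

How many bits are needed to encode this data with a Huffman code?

483

Merge the two smallest weights repeatedly:
combine P(4), V(9) → 13
combine 13, T(23) → 36
combine Z(24), Y(25) → 49
combine U(26), W(27) → 53
combine X(28), 36 → 64
combine 49, 53 → 102
combine 64, 102 → 166
Each symbol's bit-cost is frequency × depth; summing gives 483 bits (equivalently 13 + 36 + 49 + 53 + 64 + 102 + 166).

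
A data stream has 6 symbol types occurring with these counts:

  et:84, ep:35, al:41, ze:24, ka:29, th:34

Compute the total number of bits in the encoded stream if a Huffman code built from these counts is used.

616

Greedily combine the two least-frequent nodes:
ze(24) + ka(29) → 53
th(34) + ep(35) → 69
al(41) + 53 → 94
69 + et(84) → 153
94 + 153 → 247
Each symbol's bit-cost is frequency × depth; summing gives 616 bits (equivalently 53 + 69 + 94 + 153 + 247).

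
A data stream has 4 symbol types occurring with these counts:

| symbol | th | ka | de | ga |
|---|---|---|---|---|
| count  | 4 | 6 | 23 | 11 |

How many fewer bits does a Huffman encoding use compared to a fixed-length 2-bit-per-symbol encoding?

Fixed-length: 2 bits × 44 symbols = 88 bits.
Huffman merges:
merge th(4) and ka(6): 10
merge 10 and ga(11): 21
merge 21 and de(23): 44
Huffman total = 10 + 21 + 44 = 75 bits.
Saving = 88 − 75 = 13 bits.

13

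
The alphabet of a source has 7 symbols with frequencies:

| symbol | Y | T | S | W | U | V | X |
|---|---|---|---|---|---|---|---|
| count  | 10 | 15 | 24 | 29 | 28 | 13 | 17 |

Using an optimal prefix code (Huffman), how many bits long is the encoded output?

Merge the two smallest weights repeatedly:
combine Y(10), V(13) → 23
combine T(15), X(17) → 32
combine 23, S(24) → 47
combine U(28), W(29) → 57
combine 32, 47 → 79
combine 57, 79 → 136
Each symbol's bit-cost is frequency × depth; summing gives 374 bits (equivalently 23 + 32 + 47 + 57 + 79 + 136).

374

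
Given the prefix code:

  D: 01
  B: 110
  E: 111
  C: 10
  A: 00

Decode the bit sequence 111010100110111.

Read left to right; each codeword is recognised as soon as it completes (prefix code):
  111→E | 01→D | 01→D | 00→A | 110→B | 111→E
Decoded message: EDDABE

EDDABE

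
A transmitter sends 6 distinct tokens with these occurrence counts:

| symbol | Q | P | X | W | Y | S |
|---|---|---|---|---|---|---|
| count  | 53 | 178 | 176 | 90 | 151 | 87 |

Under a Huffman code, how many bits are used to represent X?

2

Build the tree from the bottom:
merge Q(53) and S(87): 140
merge W(90) and 140: 230
merge Y(151) and X(176): 327
merge P(178) and 230: 408
merge 327 and 408: 735
X sits 2 levels below the root, so its codeword is 2 bits.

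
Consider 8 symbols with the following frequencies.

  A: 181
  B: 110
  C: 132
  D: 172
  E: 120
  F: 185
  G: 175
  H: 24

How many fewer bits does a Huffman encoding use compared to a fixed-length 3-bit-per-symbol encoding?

51

Fixed-length: 3 bits × 1099 symbols = 3297 bits.
Huffman merges:
combine H(24), B(110) → 134
combine E(120), C(132) → 252
combine 134, D(172) → 306
combine G(175), A(181) → 356
combine F(185), 252 → 437
combine 306, 356 → 662
combine 437, 662 → 1099
Huffman total = 134 + 252 + 306 + 356 + 437 + 662 + 1099 = 3246 bits.
Saving = 3297 − 3246 = 51 bits.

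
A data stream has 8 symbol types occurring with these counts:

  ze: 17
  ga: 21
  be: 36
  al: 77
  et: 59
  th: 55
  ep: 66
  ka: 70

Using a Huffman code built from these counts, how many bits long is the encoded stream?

Build the Huffman tree bottom-up:
ze(17) + ga(21) → 38
be(36) + 38 → 74
th(55) + et(59) → 114
ep(66) + ka(70) → 136
74 + al(77) → 151
114 + 136 → 250
151 + 250 → 401
Each symbol's bit-cost is frequency × depth; summing gives 1164 bits (equivalently 38 + 74 + 114 + 136 + 151 + 250 + 401).

1164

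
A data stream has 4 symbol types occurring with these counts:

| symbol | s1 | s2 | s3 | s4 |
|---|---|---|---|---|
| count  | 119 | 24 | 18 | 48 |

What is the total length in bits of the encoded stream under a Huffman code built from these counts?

Greedily combine the two least-frequent nodes:
s3(18) + s2(24) → 42
42 + s4(48) → 90
90 + s1(119) → 209
Each symbol's bit-cost is frequency × depth; summing gives 341 bits (equivalently 42 + 90 + 209).

341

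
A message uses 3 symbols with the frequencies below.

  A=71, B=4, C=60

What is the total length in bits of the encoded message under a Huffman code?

199

Build the Huffman tree bottom-up:
merge B(4) and C(60): 64
merge 64 and A(71): 135
Total encoded bits = sum of merged weights = 64 + 135 = 199.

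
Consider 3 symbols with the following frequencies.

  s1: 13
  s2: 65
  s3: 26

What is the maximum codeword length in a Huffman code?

2

Merge the two lowest-weight nodes at each step:
merge s1(13) and s3(26): 39
merge 39 and s2(65): 104
The first pair merged (s1, s3) ends up deepest, at depth 2.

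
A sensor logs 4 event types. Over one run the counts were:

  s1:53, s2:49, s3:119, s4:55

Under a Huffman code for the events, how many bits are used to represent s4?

Build the tree from the bottom:
s2(49) + s1(53) → 102
s4(55) + 102 → 157
s3(119) + 157 → 276
The subtree containing s4 is merged 2 times, so code length = 2.

2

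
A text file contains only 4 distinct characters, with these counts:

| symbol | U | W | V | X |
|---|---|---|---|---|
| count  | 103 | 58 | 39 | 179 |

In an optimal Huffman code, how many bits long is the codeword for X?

1

Huffman merges, smallest pair first:
V(39) + W(58) → 97
97 + U(103) → 200
X(179) + 200 → 379
X is merged only at the final step, so code length = 1.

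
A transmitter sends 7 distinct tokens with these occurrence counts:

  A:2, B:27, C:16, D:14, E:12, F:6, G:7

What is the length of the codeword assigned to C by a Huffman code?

2

Repeatedly merge the two smallest:
A(2) + F(6) → 8
G(7) + 8 → 15
E(12) + D(14) → 26
15 + C(16) → 31
26 + B(27) → 53
31 + 53 → 84
C's leaf is at depth 2, giving a 2-bit codeword.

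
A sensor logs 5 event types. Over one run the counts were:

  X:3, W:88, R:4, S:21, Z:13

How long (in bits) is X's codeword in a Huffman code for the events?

Repeatedly merge the two smallest:
combine X(3), R(4) → 7
combine 7, Z(13) → 20
combine 20, S(21) → 41
combine 41, W(88) → 129
The subtree containing X is merged 4 times, so code length = 4.

4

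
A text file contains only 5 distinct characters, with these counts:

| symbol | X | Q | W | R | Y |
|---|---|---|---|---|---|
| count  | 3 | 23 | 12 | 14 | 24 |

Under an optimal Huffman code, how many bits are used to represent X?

3

Build the tree from the bottom:
merge X(3) and W(12): 15
merge R(14) and 15: 29
merge Q(23) and Y(24): 47
merge 29 and 47: 76
X sits 3 levels below the root, so its codeword is 3 bits.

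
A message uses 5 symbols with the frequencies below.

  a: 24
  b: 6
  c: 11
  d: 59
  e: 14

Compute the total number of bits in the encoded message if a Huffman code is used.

217

Merge the two smallest weights repeatedly:
combine b(6), c(11) → 17
combine e(14), 17 → 31
combine a(24), 31 → 55
combine 55, d(59) → 114
Total encoded bits = sum of merged weights = 17 + 31 + 55 + 114 = 217.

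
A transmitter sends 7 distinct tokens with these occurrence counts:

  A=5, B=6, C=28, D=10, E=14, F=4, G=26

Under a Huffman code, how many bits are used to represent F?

Repeatedly merge the two smallest:
merge F(4) and A(5): 9
merge B(6) and 9: 15
merge D(10) and E(14): 24
merge 15 and 24: 39
merge G(26) and C(28): 54
merge 39 and 54: 93
F sits 4 levels below the root, so its codeword is 4 bits.

4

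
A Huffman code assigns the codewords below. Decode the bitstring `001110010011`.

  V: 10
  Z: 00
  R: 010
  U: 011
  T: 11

ZTVRU

Read left to right; each codeword is recognised as soon as it completes (prefix code):
  00→Z | 11→T | 10→V | 010→R | 011→U
Decoded message: ZTVRU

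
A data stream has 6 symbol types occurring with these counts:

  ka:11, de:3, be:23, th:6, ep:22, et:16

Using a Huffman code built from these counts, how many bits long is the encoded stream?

191

Merge the two smallest weights repeatedly:
combine de(3), th(6) → 9
combine 9, ka(11) → 20
combine et(16), 20 → 36
combine ep(22), be(23) → 45
combine 36, 45 → 81
Each symbol's bit-cost is frequency × depth; summing gives 191 bits (equivalently 9 + 20 + 36 + 45 + 81).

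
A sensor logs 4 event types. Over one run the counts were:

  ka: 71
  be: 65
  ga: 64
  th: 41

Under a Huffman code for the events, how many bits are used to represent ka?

Huffman merges, smallest pair first:
combine th(41), ga(64) → 105
combine be(65), ka(71) → 136
combine 105, 136 → 241
ka's leaf is at depth 2, giving a 2-bit codeword.

2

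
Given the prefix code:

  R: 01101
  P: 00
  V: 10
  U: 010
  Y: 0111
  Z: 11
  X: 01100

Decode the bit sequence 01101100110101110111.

Read left to right; each codeword is recognised as soon as it completes (prefix code):
  01101→R | 10→V | 01101→R | 0111→Y | 0111→Y
Decoded message: RVRYY

RVRYY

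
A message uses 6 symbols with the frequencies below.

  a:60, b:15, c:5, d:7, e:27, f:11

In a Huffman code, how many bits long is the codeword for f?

4

Build the tree from the bottom:
combine c(5), d(7) → 12
combine f(11), 12 → 23
combine b(15), 23 → 38
combine e(27), 38 → 65
combine a(60), 65 → 125
The subtree containing f is merged 4 times, so code length = 4.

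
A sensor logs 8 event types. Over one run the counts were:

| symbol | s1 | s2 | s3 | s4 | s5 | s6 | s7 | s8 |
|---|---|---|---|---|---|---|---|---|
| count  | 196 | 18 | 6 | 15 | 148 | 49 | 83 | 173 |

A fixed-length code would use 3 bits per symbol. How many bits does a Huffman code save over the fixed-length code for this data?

369

Fixed-length: 3 bits × 688 symbols = 2064 bits.
Huffman merges:
s3(6) + s4(15) → 21
s2(18) + 21 → 39
39 + s6(49) → 88
s7(83) + 88 → 171
s5(148) + 171 → 319
s8(173) + s1(196) → 369
319 + 369 → 688
Huffman total = 21 + 39 + 88 + 171 + 319 + 369 + 688 = 1695 bits.
Saving = 2064 − 1695 = 369 bits.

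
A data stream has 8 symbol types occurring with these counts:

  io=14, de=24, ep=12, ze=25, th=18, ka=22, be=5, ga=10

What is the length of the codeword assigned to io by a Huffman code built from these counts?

Build the tree from the bottom:
merge be(5) and ga(10): 15
merge ep(12) and io(14): 26
merge 15 and th(18): 33
merge ka(22) and de(24): 46
merge ze(25) and 26: 51
merge 33 and 46: 79
merge 51 and 79: 130
io's leaf is at depth 3, giving a 3-bit codeword.

3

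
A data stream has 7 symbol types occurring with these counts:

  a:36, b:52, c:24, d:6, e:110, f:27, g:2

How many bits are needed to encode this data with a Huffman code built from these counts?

Merge the two smallest weights repeatedly:
merge g(2) and d(6): 8
merge 8 and c(24): 32
merge f(27) and 32: 59
merge a(36) and b(52): 88
merge 59 and 88: 147
merge e(110) and 147: 257
Total encoded bits = sum of merged weights = 8 + 32 + 59 + 88 + 147 + 257 = 591.

591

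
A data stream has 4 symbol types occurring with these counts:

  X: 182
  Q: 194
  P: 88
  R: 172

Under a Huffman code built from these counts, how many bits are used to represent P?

2

Repeatedly merge the two smallest:
combine P(88), R(172) → 260
combine X(182), Q(194) → 376
combine 260, 376 → 636
The subtree containing P is merged 2 times, so code length = 2.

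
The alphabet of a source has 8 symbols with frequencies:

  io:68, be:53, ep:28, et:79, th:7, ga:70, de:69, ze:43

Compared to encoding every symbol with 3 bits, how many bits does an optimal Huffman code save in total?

44

Fixed-length: 3 bits × 417 symbols = 1251 bits.
Huffman merges:
combine th(7), ep(28) → 35
combine 35, ze(43) → 78
combine be(53), io(68) → 121
combine de(69), ga(70) → 139
combine 78, et(79) → 157
combine 121, 139 → 260
combine 157, 260 → 417
Huffman total = 35 + 78 + 121 + 139 + 157 + 260 + 417 = 1207 bits.
Saving = 1251 − 1207 = 44 bits.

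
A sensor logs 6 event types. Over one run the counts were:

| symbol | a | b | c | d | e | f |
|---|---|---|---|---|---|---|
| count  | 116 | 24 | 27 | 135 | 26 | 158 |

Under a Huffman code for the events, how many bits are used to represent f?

2

Build the tree from the bottom:
merge b(24) and e(26): 50
merge c(27) and 50: 77
merge 77 and a(116): 193
merge d(135) and f(158): 293
merge 193 and 293: 486
The subtree containing f is merged 2 times, so code length = 2.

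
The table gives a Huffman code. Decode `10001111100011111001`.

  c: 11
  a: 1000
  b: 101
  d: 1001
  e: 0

accaccd

Read left to right; each codeword is recognised as soon as it completes (prefix code):
  1000→a | 11→c | 11→c | 1000→a | 11→c | 11→c | 1001→d
Decoded message: accaccd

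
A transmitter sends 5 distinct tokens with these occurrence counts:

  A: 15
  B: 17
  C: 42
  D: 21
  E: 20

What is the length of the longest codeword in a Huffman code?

3

Merge the two lowest-weight nodes at each step:
combine A(15), B(17) → 32
combine E(20), D(21) → 41
combine 32, 41 → 73
combine C(42), 73 → 115
The first pair merged (A, B) ends up deepest, at depth 3.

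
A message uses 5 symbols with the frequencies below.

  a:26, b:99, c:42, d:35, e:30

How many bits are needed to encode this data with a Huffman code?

Build the Huffman tree bottom-up:
combine a(26), e(30) → 56
combine d(35), c(42) → 77
combine 56, 77 → 133
combine b(99), 133 → 232
Total encoded bits = sum of merged weights = 56 + 77 + 133 + 232 = 498.

498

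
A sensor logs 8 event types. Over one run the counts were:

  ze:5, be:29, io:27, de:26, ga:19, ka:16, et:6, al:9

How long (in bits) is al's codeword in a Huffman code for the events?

4

Build the tree from the bottom:
combine ze(5), et(6) → 11
combine al(9), 11 → 20
combine ka(16), ga(19) → 35
combine 20, de(26) → 46
combine io(27), be(29) → 56
combine 35, 46 → 81
combine 56, 81 → 137
al's leaf is at depth 4, giving a 4-bit codeword.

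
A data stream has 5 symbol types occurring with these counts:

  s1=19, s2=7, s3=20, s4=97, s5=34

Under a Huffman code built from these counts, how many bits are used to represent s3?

Repeatedly merge the two smallest:
merge s2(7) and s1(19): 26
merge s3(20) and 26: 46
merge s5(34) and 46: 80
merge 80 and s4(97): 177
s3 sits 3 levels below the root, so its codeword is 3 bits.

3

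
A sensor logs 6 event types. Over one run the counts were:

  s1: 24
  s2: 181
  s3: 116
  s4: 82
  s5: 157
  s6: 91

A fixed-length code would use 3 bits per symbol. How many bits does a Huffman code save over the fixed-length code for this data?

348

Fixed-length: 3 bits × 651 symbols = 1953 bits.
Huffman merges:
s1(24) + s4(82) → 106
s6(91) + 106 → 197
s3(116) + s5(157) → 273
s2(181) + 197 → 378
273 + 378 → 651
Huffman total = 106 + 197 + 273 + 378 + 651 = 1605 bits.
Saving = 1953 − 1605 = 348 bits.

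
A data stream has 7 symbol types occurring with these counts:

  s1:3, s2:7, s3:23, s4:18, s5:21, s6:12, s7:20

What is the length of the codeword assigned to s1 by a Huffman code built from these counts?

Huffman merges, smallest pair first:
combine s1(3), s2(7) → 10
combine 10, s6(12) → 22
combine s4(18), s7(20) → 38
combine s5(21), 22 → 43
combine s3(23), 38 → 61
combine 43, 61 → 104
The subtree containing s1 is merged 4 times, so code length = 4.

4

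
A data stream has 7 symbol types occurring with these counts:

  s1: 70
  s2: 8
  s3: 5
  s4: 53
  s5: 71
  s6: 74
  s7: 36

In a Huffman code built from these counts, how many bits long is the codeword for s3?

Huffman merges, smallest pair first:
merge s3(5) and s2(8): 13
merge 13 and s7(36): 49
merge 49 and s4(53): 102
merge s1(70) and s5(71): 141
merge s6(74) and 102: 176
merge 141 and 176: 317
s3's leaf is at depth 5, giving a 5-bit codeword.

5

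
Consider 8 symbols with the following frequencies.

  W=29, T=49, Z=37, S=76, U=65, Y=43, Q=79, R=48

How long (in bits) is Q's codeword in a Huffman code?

Repeatedly merge the two smallest:
merge W(29) and Z(37): 66
merge Y(43) and R(48): 91
merge T(49) and U(65): 114
merge 66 and S(76): 142
merge Q(79) and 91: 170
merge 114 and 142: 256
merge 170 and 256: 426
Q sits 2 levels below the root, so its codeword is 2 bits.

2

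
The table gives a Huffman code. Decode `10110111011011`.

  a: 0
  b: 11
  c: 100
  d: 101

ddbabab

Read left to right; each codeword is recognised as soon as it completes (prefix code):
  101→d | 101→d | 11→b | 0→a | 11→b | 0→a | 11→b
Decoded message: ddbabab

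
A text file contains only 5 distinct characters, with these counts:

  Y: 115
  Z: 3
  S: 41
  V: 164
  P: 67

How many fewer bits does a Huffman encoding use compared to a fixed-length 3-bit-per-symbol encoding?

399

Fixed-length: 3 bits × 390 symbols = 1170 bits.
Huffman merges:
combine Z(3), S(41) → 44
combine 44, P(67) → 111
combine 111, Y(115) → 226
combine V(164), 226 → 390
Huffman total = 44 + 111 + 226 + 390 = 771 bits.
Saving = 1170 − 771 = 399 bits.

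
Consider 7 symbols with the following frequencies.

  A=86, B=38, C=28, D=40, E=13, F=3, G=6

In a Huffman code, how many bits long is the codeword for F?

Huffman merges, smallest pair first:
F(3) + G(6) → 9
9 + E(13) → 22
22 + C(28) → 50
B(38) + D(40) → 78
50 + 78 → 128
A(86) + 128 → 214
F's leaf is at depth 5, giving a 5-bit codeword.

5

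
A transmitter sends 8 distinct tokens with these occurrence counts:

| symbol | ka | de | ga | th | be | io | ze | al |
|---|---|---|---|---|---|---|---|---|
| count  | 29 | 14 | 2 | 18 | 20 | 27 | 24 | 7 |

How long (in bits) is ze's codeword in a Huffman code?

Build the tree from the bottom:
merge ga(2) and al(7): 9
merge 9 and de(14): 23
merge th(18) and be(20): 38
merge 23 and ze(24): 47
merge io(27) and ka(29): 56
merge 38 and 47: 85
merge 56 and 85: 141
ze's leaf is at depth 3, giving a 3-bit codeword.

3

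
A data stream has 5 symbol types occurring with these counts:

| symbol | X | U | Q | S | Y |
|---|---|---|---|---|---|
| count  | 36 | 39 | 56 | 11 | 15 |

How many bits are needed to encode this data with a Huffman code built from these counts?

340

Build the Huffman tree bottom-up:
S(11) + Y(15) → 26
26 + X(36) → 62
U(39) + Q(56) → 95
62 + 95 → 157
Total encoded bits = sum of merged weights = 26 + 62 + 95 + 157 = 340.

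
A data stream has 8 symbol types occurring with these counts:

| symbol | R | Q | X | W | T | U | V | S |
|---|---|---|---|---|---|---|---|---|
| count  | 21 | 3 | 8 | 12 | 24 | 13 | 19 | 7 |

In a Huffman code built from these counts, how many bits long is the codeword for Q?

5

Huffman merges, smallest pair first:
Q(3) + S(7) → 10
X(8) + 10 → 18
W(12) + U(13) → 25
18 + V(19) → 37
R(21) + T(24) → 45
25 + 37 → 62
45 + 62 → 107
Q's leaf is at depth 5, giving a 5-bit codeword.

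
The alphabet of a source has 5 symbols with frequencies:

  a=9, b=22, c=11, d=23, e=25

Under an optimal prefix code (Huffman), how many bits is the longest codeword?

3

Merge the two lowest-weight nodes at each step:
a(9) + c(11) → 20
20 + b(22) → 42
d(23) + e(25) → 48
42 + 48 → 90
Maximum depth reached is 3.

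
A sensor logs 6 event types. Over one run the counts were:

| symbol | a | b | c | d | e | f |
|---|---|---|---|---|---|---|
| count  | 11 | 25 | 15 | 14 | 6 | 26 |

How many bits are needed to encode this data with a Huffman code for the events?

240

Greedily combine the two least-frequent nodes:
combine e(6), a(11) → 17
combine d(14), c(15) → 29
combine 17, b(25) → 42
combine f(26), 29 → 55
combine 42, 55 → 97
Each symbol's bit-cost is frequency × depth; summing gives 240 bits (equivalently 17 + 29 + 42 + 55 + 97).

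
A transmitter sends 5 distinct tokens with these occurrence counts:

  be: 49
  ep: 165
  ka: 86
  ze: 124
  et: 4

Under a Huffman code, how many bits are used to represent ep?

1

Build the tree from the bottom:
combine et(4), be(49) → 53
combine 53, ka(86) → 139
combine ze(124), 139 → 263
combine ep(165), 263 → 428
ep is merged only at the final step, so code length = 1.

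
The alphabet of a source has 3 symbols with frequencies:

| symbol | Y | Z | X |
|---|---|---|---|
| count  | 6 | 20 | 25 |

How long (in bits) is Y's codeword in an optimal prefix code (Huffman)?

2

Repeatedly merge the two smallest:
Y(6) + Z(20) → 26
X(25) + 26 → 51
Y's leaf is at depth 2, giving a 2-bit codeword.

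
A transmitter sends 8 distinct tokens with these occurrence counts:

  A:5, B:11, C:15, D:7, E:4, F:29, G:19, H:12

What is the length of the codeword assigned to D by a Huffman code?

4

Huffman merges, smallest pair first:
E(4) + A(5) → 9
D(7) + 9 → 16
B(11) + H(12) → 23
C(15) + 16 → 31
G(19) + 23 → 42
F(29) + 31 → 60
42 + 60 → 102
D's leaf is at depth 4, giving a 4-bit codeword.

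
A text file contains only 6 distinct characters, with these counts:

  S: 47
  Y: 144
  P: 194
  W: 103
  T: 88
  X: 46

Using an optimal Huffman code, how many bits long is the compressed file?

Greedily combine the two least-frequent nodes:
X(46) + S(47) → 93
T(88) + 93 → 181
W(103) + Y(144) → 247
181 + P(194) → 375
247 + 375 → 622
Each symbol's bit-cost is frequency × depth; summing gives 1518 bits (equivalently 93 + 181 + 247 + 375 + 622).

1518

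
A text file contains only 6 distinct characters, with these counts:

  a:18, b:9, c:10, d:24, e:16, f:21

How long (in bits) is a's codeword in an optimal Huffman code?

Repeatedly merge the two smallest:
merge b(9) and c(10): 19
merge e(16) and a(18): 34
merge 19 and f(21): 40
merge d(24) and 34: 58
merge 40 and 58: 98
a sits 3 levels below the root, so its codeword is 3 bits.

3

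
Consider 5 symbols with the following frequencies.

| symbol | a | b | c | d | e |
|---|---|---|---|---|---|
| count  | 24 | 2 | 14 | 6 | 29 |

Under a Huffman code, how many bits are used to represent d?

Repeatedly merge the two smallest:
combine b(2), d(6) → 8
combine 8, c(14) → 22
combine 22, a(24) → 46
combine e(29), 46 → 75
The subtree containing d is merged 4 times, so code length = 4.

4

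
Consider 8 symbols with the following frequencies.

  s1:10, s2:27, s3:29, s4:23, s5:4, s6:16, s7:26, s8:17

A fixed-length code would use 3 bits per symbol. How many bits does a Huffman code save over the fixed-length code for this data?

Fixed-length: 3 bits × 152 symbols = 456 bits.
Huffman merges:
merge s5(4) and s1(10): 14
merge 14 and s6(16): 30
merge s8(17) and s4(23): 40
merge s7(26) and s2(27): 53
merge s3(29) and 30: 59
merge 40 and 53: 93
merge 59 and 93: 152
Huffman total = 14 + 30 + 40 + 53 + 59 + 93 + 152 = 441 bits.
Saving = 456 − 441 = 15 bits.

15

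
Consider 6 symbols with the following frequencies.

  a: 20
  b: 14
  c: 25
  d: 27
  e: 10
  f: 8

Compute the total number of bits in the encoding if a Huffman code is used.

258

Build the Huffman tree bottom-up:
f(8) + e(10) → 18
b(14) + 18 → 32
a(20) + c(25) → 45
d(27) + 32 → 59
45 + 59 → 104
Total encoded bits = sum of merged weights = 18 + 32 + 45 + 59 + 104 = 258.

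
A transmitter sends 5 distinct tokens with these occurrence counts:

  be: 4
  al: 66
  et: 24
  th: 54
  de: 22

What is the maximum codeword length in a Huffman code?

4

Merge the two lowest-weight nodes at each step:
merge be(4) and de(22): 26
merge et(24) and 26: 50
merge 50 and th(54): 104
merge al(66) and 104: 170
The first pair merged (be, de) ends up deepest, at depth 4.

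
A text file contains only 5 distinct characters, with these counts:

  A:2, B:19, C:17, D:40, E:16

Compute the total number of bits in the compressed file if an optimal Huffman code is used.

Merge the two smallest weights repeatedly:
combine A(2), E(16) → 18
combine C(17), 18 → 35
combine B(19), 35 → 54
combine D(40), 54 → 94
Total encoded bits = sum of merged weights = 18 + 35 + 54 + 94 = 201.

201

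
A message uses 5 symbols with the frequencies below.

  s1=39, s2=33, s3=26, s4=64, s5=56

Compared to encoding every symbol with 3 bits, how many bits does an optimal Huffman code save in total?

Fixed-length: 3 bits × 218 symbols = 654 bits.
Huffman merges:
merge s3(26) and s2(33): 59
merge s1(39) and s5(56): 95
merge 59 and s4(64): 123
merge 95 and 123: 218
Huffman total = 59 + 95 + 123 + 218 = 495 bits.
Saving = 654 − 495 = 159 bits.

159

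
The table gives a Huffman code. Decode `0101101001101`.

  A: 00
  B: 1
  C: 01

CCBCABBC

Read left to right; each codeword is recognised as soon as it completes (prefix code):
  01→C | 01→C | 1→B | 01→C | 00→A | 1→B | 1→B | 01→C
Decoded message: CCBCABBC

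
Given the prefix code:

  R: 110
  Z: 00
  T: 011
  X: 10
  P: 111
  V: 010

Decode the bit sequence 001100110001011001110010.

Read left to right; each codeword is recognised as soon as it completes (prefix code):
  00→Z | 110→R | 011→T | 00→Z | 010→V | 110→R | 011→T | 10→X | 010→V
Decoded message: ZRTZVRTXV

ZRTZVRTXV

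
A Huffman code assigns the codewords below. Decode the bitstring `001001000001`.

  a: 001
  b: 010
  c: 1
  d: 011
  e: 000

aaea

Read left to right; each codeword is recognised as soon as it completes (prefix code):
  001→a | 001→a | 000→e | 001→a
Decoded message: aaea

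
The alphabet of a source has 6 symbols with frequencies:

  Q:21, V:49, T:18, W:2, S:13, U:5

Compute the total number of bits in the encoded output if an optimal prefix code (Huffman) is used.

Build the Huffman tree bottom-up:
W(2) + U(5) → 7
7 + S(13) → 20
T(18) + 20 → 38
Q(21) + 38 → 59
V(49) + 59 → 108
Total encoded bits = sum of merged weights = 7 + 20 + 38 + 59 + 108 = 232.

232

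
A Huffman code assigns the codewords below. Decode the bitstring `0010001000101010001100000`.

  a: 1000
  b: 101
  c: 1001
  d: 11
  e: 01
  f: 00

Read left to right; each codeword is recognised as soon as it completes (prefix code):
  00→f | 1000→a | 1000→a | 101→b | 01→e | 00→f | 01→e | 1000→a | 00→f
Decoded message: faabefeaf

faabefeaf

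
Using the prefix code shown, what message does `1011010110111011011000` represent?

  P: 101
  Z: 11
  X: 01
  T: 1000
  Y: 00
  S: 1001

Read left to right; each codeword is recognised as soon as it completes (prefix code):
  101→P | 101→P | 01→X | 101→P | 11→Z | 01→X | 101→P | 1000→T
Decoded message: PPXPZXPT

PPXPZXPT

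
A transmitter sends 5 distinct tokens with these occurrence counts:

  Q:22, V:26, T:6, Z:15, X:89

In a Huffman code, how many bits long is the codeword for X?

Huffman merges, smallest pair first:
T(6) + Z(15) → 21
21 + Q(22) → 43
V(26) + 43 → 69
69 + X(89) → 158
X sits one level below the root: a 1-bit codeword.

1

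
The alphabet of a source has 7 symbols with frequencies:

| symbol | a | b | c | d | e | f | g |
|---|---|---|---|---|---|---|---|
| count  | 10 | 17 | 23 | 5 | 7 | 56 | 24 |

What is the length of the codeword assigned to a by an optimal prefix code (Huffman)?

Build the tree from the bottom:
combine d(5), e(7) → 12
combine a(10), 12 → 22
combine b(17), 22 → 39
combine c(23), g(24) → 47
combine 39, 47 → 86
combine f(56), 86 → 142
a sits 4 levels below the root, so its codeword is 4 bits.

4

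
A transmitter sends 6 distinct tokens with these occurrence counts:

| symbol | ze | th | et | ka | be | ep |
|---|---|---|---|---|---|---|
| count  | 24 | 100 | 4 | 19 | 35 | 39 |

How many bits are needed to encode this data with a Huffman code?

Greedily combine the two least-frequent nodes:
combine et(4), ka(19) → 23
combine 23, ze(24) → 47
combine be(35), ep(39) → 74
combine 47, 74 → 121
combine th(100), 121 → 221
Total encoded bits = sum of merged weights = 23 + 47 + 74 + 121 + 221 = 486.

486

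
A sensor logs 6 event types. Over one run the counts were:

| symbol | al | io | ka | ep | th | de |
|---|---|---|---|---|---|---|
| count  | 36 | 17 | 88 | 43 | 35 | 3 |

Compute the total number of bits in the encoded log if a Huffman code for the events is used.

510

Greedily combine the two least-frequent nodes:
combine de(3), io(17) → 20
combine 20, th(35) → 55
combine al(36), ep(43) → 79
combine 55, 79 → 134
combine ka(88), 134 → 222
Each symbol's bit-cost is frequency × depth; summing gives 510 bits (equivalently 20 + 55 + 79 + 134 + 222).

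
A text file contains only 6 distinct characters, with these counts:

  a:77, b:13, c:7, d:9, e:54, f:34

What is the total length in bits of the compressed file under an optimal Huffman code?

Merge the two smallest weights repeatedly:
combine c(7), d(9) → 16
combine b(13), 16 → 29
combine 29, f(34) → 63
combine e(54), 63 → 117
combine a(77), 117 → 194
The encoded length is the sum of every internal node's weight: 16 + 29 + 63 + 117 + 194 = 419 bits.

419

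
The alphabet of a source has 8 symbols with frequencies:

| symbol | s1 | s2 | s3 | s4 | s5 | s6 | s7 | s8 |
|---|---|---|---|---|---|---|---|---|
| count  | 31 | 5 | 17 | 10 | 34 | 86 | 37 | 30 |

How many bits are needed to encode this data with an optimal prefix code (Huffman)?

674

Merge the two smallest weights repeatedly:
s2(5) + s4(10) → 15
15 + s3(17) → 32
s8(30) + s1(31) → 61
32 + s5(34) → 66
s7(37) + 61 → 98
66 + s6(86) → 152
98 + 152 → 250
The encoded length is the sum of every internal node's weight: 15 + 32 + 61 + 66 + 98 + 152 + 250 = 674 bits.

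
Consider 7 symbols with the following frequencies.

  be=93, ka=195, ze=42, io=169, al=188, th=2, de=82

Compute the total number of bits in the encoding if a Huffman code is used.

1931

Greedily combine the two least-frequent nodes:
th(2) + ze(42) → 44
44 + de(82) → 126
be(93) + 126 → 219
io(169) + al(188) → 357
ka(195) + 219 → 414
357 + 414 → 771
Total encoded bits = sum of merged weights = 44 + 126 + 219 + 357 + 414 + 771 = 1931.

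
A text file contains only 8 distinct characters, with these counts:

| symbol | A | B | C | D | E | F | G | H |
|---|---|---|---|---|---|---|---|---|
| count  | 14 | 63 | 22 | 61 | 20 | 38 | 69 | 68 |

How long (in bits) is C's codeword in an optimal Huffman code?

Huffman merges, smallest pair first:
A(14) + E(20) → 34
C(22) + 34 → 56
F(38) + 56 → 94
D(61) + B(63) → 124
H(68) + G(69) → 137
94 + 124 → 218
137 + 218 → 355
The subtree containing C is merged 4 times, so code length = 4.

4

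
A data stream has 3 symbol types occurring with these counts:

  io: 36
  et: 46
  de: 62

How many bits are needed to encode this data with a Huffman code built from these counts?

Greedily combine the two least-frequent nodes:
merge io(36) and et(46): 82
merge de(62) and 82: 144
Each symbol's bit-cost is frequency × depth; summing gives 226 bits (equivalently 82 + 144).

226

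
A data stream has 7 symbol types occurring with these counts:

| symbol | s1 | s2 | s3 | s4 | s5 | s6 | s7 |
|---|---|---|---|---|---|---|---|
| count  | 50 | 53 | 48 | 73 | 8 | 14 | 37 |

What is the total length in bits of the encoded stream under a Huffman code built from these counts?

Greedily combine the two least-frequent nodes:
combine s5(8), s6(14) → 22
combine 22, s7(37) → 59
combine s3(48), s1(50) → 98
combine s2(53), 59 → 112
combine s4(73), 98 → 171
combine 112, 171 → 283
Total encoded bits = sum of merged weights = 22 + 59 + 98 + 112 + 171 + 283 = 745.

745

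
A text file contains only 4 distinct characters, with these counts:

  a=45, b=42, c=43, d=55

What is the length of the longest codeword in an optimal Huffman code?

2

Merge the two lowest-weight nodes at each step:
combine b(42), c(43) → 85
combine a(45), d(55) → 100
combine 85, 100 → 185
The rarest symbols sit at the bottom; the longest codeword is 2 bits.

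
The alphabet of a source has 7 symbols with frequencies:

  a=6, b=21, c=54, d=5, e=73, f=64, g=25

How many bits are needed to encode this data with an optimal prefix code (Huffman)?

596

Build the Huffman tree bottom-up:
d(5) + a(6) → 11
11 + b(21) → 32
g(25) + 32 → 57
c(54) + 57 → 111
f(64) + e(73) → 137
111 + 137 → 248
Total encoded bits = sum of merged weights = 11 + 32 + 57 + 111 + 137 + 248 = 596.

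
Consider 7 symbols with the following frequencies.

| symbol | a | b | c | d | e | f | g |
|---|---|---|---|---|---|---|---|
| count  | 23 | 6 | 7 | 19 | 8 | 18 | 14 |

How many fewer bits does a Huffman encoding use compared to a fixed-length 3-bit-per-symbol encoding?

29

Fixed-length: 3 bits × 95 symbols = 285 bits.
Huffman merges:
merge b(6) and c(7): 13
merge e(8) and 13: 21
merge g(14) and f(18): 32
merge d(19) and 21: 40
merge a(23) and 32: 55
merge 40 and 55: 95
Huffman total = 13 + 21 + 32 + 40 + 55 + 95 = 256 bits.
Saving = 285 − 256 = 29 bits.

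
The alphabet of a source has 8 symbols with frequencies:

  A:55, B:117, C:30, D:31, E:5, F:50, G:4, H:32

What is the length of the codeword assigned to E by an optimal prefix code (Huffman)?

Repeatedly merge the two smallest:
combine G(4), E(5) → 9
combine 9, C(30) → 39
combine D(31), H(32) → 63
combine 39, F(50) → 89
combine A(55), 63 → 118
combine 89, B(117) → 206
combine 118, 206 → 324
E's leaf is at depth 5, giving a 5-bit codeword.

5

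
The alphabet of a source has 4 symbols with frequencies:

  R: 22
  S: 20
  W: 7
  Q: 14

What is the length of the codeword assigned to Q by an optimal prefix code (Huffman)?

3

Build the tree from the bottom:
W(7) + Q(14) → 21
S(20) + 21 → 41
R(22) + 41 → 63
Q's leaf is at depth 3, giving a 3-bit codeword.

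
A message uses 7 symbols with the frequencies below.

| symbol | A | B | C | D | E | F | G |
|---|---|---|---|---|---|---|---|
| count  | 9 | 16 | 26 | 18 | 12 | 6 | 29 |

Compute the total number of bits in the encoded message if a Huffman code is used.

Build the Huffman tree bottom-up:
combine F(6), A(9) → 15
combine E(12), 15 → 27
combine B(16), D(18) → 34
combine C(26), 27 → 53
combine G(29), 34 → 63
combine 53, 63 → 116
Each symbol's bit-cost is frequency × depth; summing gives 308 bits (equivalently 15 + 27 + 34 + 53 + 63 + 116).

308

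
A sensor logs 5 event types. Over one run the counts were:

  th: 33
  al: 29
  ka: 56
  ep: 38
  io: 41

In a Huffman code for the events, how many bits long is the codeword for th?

3

Huffman merges, smallest pair first:
al(29) + th(33) → 62
ep(38) + io(41) → 79
ka(56) + 62 → 118
79 + 118 → 197
th's leaf is at depth 3, giving a 3-bit codeword.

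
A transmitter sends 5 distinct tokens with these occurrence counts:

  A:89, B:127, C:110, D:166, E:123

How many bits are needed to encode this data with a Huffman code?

Merge the two smallest weights repeatedly:
merge A(89) and C(110): 199
merge E(123) and B(127): 250
merge D(166) and 199: 365
merge 250 and 365: 615
Total encoded bits = sum of merged weights = 199 + 250 + 365 + 615 = 1429.

1429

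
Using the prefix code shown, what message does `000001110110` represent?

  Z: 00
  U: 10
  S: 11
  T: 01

ZZTSTU

Read left to right; each codeword is recognised as soon as it completes (prefix code):
  00→Z | 00→Z | 01→T | 11→S | 01→T | 10→U
Decoded message: ZZTSTU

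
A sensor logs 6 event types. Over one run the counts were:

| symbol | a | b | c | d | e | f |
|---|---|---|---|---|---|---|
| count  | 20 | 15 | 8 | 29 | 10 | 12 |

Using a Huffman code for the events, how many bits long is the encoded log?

Merge the two smallest weights repeatedly:
c(8) + e(10) → 18
f(12) + b(15) → 27
18 + a(20) → 38
27 + d(29) → 56
38 + 56 → 94
Each symbol's bit-cost is frequency × depth; summing gives 233 bits (equivalently 18 + 27 + 38 + 56 + 94).

233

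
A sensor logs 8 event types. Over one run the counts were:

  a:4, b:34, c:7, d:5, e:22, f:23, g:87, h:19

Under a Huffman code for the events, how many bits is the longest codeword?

Merge the two lowest-weight nodes at each step:
combine a(4), d(5) → 9
combine c(7), 9 → 16
combine 16, h(19) → 35
combine e(22), f(23) → 45
combine b(34), 35 → 69
combine 45, 69 → 114
combine g(87), 114 → 201
The first pair merged (a, d) ends up deepest, at depth 6.

6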